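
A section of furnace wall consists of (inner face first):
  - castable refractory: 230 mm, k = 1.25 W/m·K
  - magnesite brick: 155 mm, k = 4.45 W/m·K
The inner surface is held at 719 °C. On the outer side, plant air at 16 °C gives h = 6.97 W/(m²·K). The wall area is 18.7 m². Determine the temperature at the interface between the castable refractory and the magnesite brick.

Thermal resistances in series:
R_castable refractory = L/(kA) = 0.23/(1.25×18.7) = 0.00984 K/W
R_magnesite brick = L/(kA) = 0.155/(4.45×18.7) = 0.001863 K/W
R_outer film = 1/(h_o·A) = 1/(6.97×18.7) = 0.007672 K/W
R_total = 0.01937 K/W;  Q = ΔT/R_total = 703/0.01937 = 36280 W
T_interface = T_inner − Q·ΣR(inner→interface) = 719 − 36300×0.00984

T ≈ 362 °C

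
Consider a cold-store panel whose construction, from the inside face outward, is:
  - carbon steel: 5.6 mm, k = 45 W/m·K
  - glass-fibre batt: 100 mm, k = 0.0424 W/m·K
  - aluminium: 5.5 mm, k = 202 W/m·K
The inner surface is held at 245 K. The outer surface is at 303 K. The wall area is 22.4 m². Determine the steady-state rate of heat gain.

Q ≈ 551 W

Using the resistance-network approach (series):
R_carbon steel = L/(kA) = 0.0056/(45×22.4) = 5.556×10^-6 K/W
R_glass-fibre batt = L/(kA) = 0.1/(0.0424×22.4) = 0.1053 K/W
R_aluminium = L/(kA) = 0.0055/(202×22.4) = 1.216×10^-6 K/W
R_total = 0.1053 K/W
Q = ΔT / R_total = 58 / 0.1053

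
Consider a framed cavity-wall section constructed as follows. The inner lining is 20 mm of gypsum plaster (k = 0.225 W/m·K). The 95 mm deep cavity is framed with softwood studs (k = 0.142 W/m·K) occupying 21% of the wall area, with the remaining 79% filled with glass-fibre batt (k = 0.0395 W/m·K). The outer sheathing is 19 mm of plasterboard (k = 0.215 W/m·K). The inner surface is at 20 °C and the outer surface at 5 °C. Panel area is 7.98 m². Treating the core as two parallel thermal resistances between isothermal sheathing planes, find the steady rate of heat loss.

Q ≈ 69 W

Sheathing layers in series; stud and cavity paths in parallel between them.
R_inner = 0.02/(0.225×7.98) = 0.01114 K/W
R_stud  = 0.095/(0.142×0.21×7.98) = 0.3992 K/W
R_cav   = 0.095/(0.0395×0.79×7.98) = 0.3815 K/W
1/R_core = 1/R_stud + 1/R_cav → R_core = 0.1951 K/W
R_outer = 0.019/(0.215×7.98) = 0.01107 K/W
R_total = 0.2173 K/W
Q = ΔT/R_total = 15/0.2173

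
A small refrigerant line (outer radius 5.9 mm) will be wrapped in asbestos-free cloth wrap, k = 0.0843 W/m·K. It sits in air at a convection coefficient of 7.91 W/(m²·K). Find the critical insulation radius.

r_cr ≈ 10.7 mm

For a cylinder r_cr = k/h = 0.0843/7.91
r_cr = 10.7 mm; since the bare radius (5.9 mm) is below r_cr, adding a thin layer of insulation will *increase* heat loss.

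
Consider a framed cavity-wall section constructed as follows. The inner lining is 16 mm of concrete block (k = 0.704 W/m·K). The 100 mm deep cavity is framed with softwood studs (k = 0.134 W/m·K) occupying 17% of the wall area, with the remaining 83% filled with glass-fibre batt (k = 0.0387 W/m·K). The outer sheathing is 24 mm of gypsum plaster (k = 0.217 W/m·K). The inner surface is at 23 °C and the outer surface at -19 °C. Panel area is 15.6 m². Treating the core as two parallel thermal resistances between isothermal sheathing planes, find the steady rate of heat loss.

Sheathing layers in series; stud and cavity paths in parallel between them.
R_inner = 0.016/(0.704×15.6) = 0.001457 K/W
R_stud  = 0.1/(0.134×0.17×15.6) = 0.2814 K/W
R_cav   = 0.1/(0.0387×0.83×15.6) = 0.1996 K/W
1/R_core = 1/R_stud + 1/R_cav → R_core = 0.1168 K/W
R_outer = 0.024/(0.217×15.6) = 0.00709 K/W
R_total = 0.1253 K/W
Q = ΔT/R_total = 42/0.1253

Q ≈ 335 W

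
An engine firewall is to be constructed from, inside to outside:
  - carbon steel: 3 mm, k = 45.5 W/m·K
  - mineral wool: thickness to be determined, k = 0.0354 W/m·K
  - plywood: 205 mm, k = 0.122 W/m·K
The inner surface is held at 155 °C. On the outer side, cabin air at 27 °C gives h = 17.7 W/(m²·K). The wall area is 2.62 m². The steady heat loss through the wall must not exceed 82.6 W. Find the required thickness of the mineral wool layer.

L ≈ 82.2 mm

Thermal resistances in series:
R_carbon steel = L/(kA) = 0.003/(45.5×2.62) = 2.517×10^-5 K/W
R_plywood = L/(kA) = 0.205/(0.122×2.62) = 0.6413 K/W
R_outer film = 1/(h_o·A) = 1/(17.7×2.62) = 0.02156 K/W
Sum of the known resistances R_other = 0.6629 K/W
Required total resistance R_tot = ΔT/Q_allow = 128/82.6 = 1.55 K/W
R_mineral wool = R_tot − R_other = 0.8867 K/W
L = R·k·A = 0.8867×0.0354×2.62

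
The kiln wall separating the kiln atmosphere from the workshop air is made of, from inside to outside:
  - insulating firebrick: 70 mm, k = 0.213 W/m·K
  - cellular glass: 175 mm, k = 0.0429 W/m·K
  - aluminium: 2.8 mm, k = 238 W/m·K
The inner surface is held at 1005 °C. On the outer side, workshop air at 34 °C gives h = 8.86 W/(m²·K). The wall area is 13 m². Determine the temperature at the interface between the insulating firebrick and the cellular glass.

T ≈ 934 °C

Using the resistance-network approach (series):
R_insulating firebrick = L/(kA) = 0.07/(0.213×13) = 0.02528 K/W
R_cellular glass = L/(kA) = 0.175/(0.0429×13) = 0.3138 K/W
R_aluminium = L/(kA) = 0.0028/(238×13) = 9.05×10^-7 K/W
R_outer film = 1/(h_o·A) = 1/(8.86×13) = 0.008682 K/W
R_total = 0.3478 K/W;  Q = ΔT/R_total = 971/0.3478 = 2792 W
T_interface = T_inner − Q·ΣR(inner→interface) = 1005 − 2790×0.02528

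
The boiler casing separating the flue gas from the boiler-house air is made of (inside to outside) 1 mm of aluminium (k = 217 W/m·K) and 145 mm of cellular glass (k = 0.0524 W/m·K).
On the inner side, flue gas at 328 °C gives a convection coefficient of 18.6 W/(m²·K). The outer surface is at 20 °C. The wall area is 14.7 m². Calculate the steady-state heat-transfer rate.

Q ≈ 1600 W

Thermal resistances in series:
R_inner film = 1/(h_i·A) = 1/(18.6×14.7) = 0.003657 K/W
R_aluminium = L/(kA) = 0.001/(217×14.7) = 3.135×10^-7 K/W
R_cellular glass = L/(kA) = 0.145/(0.0524×14.7) = 0.1882 K/W
R_total = 0.1919 K/W
Q = ΔT / R_total = 308 / 0.1919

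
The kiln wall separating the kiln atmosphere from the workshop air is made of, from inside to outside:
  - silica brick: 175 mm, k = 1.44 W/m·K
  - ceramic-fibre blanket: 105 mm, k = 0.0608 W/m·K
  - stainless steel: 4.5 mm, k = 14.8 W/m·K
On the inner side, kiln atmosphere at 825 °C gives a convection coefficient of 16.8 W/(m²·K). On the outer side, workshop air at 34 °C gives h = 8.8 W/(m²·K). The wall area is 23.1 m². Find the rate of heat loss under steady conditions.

Thermal resistances in series:
R_inner film = 1/(h_i·A) = 1/(16.8×23.1) = 0.002577 K/W
R_silica brick = L/(kA) = 0.175/(1.44×23.1) = 0.005261 K/W
R_ceramic-fibre blanket = L/(kA) = 0.105/(0.0608×23.1) = 0.07476 K/W
R_stainless steel = L/(kA) = 0.0045/(14.8×23.1) = 1.316×10^-5 K/W
R_outer film = 1/(h_o·A) = 1/(8.8×23.1) = 0.004919 K/W
R_total = 0.08753 K/W
Q = ΔT / R_total = 791 / 0.08753

Q ≈ 9040 W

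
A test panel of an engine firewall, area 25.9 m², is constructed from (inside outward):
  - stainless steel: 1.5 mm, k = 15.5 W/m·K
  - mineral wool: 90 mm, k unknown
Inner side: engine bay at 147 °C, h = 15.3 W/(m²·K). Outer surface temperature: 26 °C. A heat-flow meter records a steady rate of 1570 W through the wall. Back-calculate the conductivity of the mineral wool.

Series thermal resistances:
R_inner film = 1/(h_i·A) = 1/(15.3×25.9) = 0.002524 K/W
R_stainless steel = L/(kA) = 0.0015/(15.5×25.9) = 3.736×10^-6 K/W
Sum of known resistances R_other = 0.002527 K/W
Total R = ΔT/Q = 121/1570 = 0.07707 K/W
R_mineral wool = R_total − R_other = 0.07454 K/W
k = L/(R·A) = 0.09/(0.07454×25.9)

k ≈ 0.0466 W/(m·K)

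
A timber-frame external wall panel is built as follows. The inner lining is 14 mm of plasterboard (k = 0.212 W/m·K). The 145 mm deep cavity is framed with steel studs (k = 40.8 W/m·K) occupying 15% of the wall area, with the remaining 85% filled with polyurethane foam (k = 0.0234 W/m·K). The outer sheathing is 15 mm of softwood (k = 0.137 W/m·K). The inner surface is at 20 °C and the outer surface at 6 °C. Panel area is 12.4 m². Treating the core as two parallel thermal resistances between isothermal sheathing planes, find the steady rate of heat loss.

Q ≈ 872 W

Sheathing layers in series; stud and cavity paths in parallel between them.
R_inner = 0.014/(0.212×12.4) = 0.005326 K/W
R_stud  = 0.145/(40.8×0.15×12.4) = 0.001911 K/W
R_cav   = 0.145/(0.0234×0.85×12.4) = 0.5879 K/W
1/R_core = 1/R_stud + 1/R_cav → R_core = 0.001905 K/W
R_outer = 0.015/(0.137×12.4) = 0.00883 K/W
R_total = 0.01606 K/W
Q = ΔT/R_total = 14/0.01606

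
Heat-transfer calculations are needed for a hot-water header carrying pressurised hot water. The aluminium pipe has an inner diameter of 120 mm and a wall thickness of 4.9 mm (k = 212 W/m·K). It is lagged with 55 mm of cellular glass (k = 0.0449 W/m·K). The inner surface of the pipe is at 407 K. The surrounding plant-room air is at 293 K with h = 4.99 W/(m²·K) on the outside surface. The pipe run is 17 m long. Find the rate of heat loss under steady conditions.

Treating each annulus and film as a series resistance:
R_aluminium pipe wall = ln(64.9/60)/(2π×212×17) = 3.467×10^-6 K/W
R_cellular glass = ln(119.9/64.9)/(2π×0.0449×17) = 0.128 K/W
R_outer film = 1/(h_o·2πr_oL) = 1/(4.99×2π×0.1199×17) = 0.01565 K/W
R_total = 0.1436 K/W
Q = ΔT/R_total = 114/0.1436

Q ≈ 794 W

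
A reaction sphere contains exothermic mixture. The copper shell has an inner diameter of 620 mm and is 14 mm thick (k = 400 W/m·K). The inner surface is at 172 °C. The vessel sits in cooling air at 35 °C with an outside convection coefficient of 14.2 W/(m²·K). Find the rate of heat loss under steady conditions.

Q ≈ 2560 W

For a spherical shell R = (1/r₁ − 1/r₂)/(4πk); film R = 1/(h·4πr²). In series:
R_copper shell = (1/0.31 − 1/0.324)/(4π×400) = 2.773×10^-5 K/W
R_outer film = 1/(h·4πr_o²) = 1/(14.2×4π×0.324²) = 0.05338 K/W
R_total = 0.05341 K/W
Q = ΔT/R_total = 137/0.05341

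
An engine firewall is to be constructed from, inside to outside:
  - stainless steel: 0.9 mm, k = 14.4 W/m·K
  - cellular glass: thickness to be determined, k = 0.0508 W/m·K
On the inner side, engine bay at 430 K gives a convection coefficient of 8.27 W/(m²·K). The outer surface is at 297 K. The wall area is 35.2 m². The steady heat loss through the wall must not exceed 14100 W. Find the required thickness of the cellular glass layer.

Using the resistance-network approach (series):
R_inner film = 1/(h_i·A) = 1/(8.27×35.2) = 0.003435 K/W
R_stainless steel = L/(kA) = 0.0009/(14.4×35.2) = 1.776×10^-6 K/W
Sum of the known resistances R_other = 0.003437 K/W
Required total resistance R_tot = ΔT/Q_allow = 133/14100 = 0.009433 K/W
R_cellular glass = R_tot − R_other = 0.005996 K/W
L = R·k·A = 0.005996×0.0508×35.2

L ≈ 10.7 mm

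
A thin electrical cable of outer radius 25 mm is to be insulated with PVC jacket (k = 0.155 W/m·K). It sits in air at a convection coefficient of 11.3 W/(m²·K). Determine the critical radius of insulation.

r_cr ≈ 13.7 mm

For a cylinder r_cr = k/h = 0.155/11.3
r_cr = 13.7 mm; since the bare radius (25 mm) is above r_cr, any added insulation will reduce heat loss.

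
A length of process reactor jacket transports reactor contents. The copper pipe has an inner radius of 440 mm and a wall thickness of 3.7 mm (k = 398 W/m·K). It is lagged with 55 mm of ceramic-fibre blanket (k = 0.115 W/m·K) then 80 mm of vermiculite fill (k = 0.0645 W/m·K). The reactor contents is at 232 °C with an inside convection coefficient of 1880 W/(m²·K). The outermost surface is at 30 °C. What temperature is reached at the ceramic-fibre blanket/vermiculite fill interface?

T ≈ 170 °C

Radial resistances (cylindrical: R_cond = ln(r_o/r_i)/(2πkL), R_conv = 1/(h·2πrL)):
R_inner film = 1/(h_i·2πr₁L) = 1/(1880×2π×0.44×1) = 1.924×10^-4 K/W
R_copper pipe wall = ln(443.7/440)/(2π×398×1) = 3.349×10^-6 K/W
R_ceramic-fibre blanket = ln(498.7/443.7)/(2π×0.115×1) = 0.1617 K/W
R_vermiculite fill = ln(578.7/498.7)/(2π×0.0645×1) = 0.3671 K/W
R_total = 0.529 K/W
Q = ΔT/R_total = 202/0.529
Q = 382 W/m
T_interface = T_inner − Q·ΣR(inner→interface) = 232 − 382×0.1619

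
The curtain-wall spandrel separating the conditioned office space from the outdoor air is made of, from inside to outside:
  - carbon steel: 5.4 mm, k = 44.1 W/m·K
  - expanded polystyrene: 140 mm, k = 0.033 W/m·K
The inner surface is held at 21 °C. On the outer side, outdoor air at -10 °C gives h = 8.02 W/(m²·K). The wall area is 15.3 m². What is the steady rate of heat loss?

Q ≈ 109 W

Series thermal resistances:
R_carbon steel = L/(kA) = 0.0054/(44.1×15.3) = 8.003×10^-6 K/W
R_expanded polystyrene = L/(kA) = 0.14/(0.033×15.3) = 0.2773 K/W
R_outer film = 1/(h_o·A) = 1/(8.02×15.3) = 0.00815 K/W
R_total = 0.2854 K/W
Q = ΔT / R_total = 31 / 0.2854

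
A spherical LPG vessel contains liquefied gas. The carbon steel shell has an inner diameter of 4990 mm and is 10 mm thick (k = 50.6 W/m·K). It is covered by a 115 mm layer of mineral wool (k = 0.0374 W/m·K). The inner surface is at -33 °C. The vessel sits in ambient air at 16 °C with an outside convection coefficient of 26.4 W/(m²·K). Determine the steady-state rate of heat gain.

Q ≈ 1300 W

Spherical conduction: R = (1/r_in − 1/r_out)/(4πk) per layer; series-sum.
R_carbon steel shell = (1/2.495 − 1/2.505)/(4π×50.6) = 2.516×10^-6 K/W
R_mineral wool = (1/2.505 − 1/2.62)/(4π×0.0374) = 0.03728 K/W
R_outer film = 1/(h·4πr_o²) = 1/(26.4×4π×2.62²) = 4.391×10^-4 K/W
R_total = 0.03772 K/W
Q = ΔT/R_total = 49/0.03772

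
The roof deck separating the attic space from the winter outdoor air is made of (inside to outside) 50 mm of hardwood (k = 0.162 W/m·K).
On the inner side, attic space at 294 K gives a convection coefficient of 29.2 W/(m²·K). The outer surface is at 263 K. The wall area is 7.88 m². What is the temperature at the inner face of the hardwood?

Model the wall as resistances in series:
R_inner film = 1/(h_i·A) = 1/(29.2×7.88) = 0.004346 K/W
R_hardwood = L/(kA) = 0.05/(0.162×7.88) = 0.03917 K/W
R_total = 0.04351 K/W;  Q = ΔT/R_total = 31/0.04351 = 712.4 W
T_interface = T_inner − Q·ΣR(inner→interface) = 294 − 712×0.004346

T ≈ 291 K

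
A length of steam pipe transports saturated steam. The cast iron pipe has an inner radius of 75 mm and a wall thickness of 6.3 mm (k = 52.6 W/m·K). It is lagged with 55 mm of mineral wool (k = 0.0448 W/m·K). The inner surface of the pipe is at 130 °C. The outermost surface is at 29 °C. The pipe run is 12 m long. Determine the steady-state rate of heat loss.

Q ≈ 660 W

Per-layer cylindrical resistances, series-summed:
R_cast iron pipe wall = ln(81.3/75)/(2π×52.6×12) = 2.034×10^-5 K/W
R_mineral wool = ln(136.3/81.3)/(2π×0.0448×12) = 0.153 K/W
R_total = 0.153 K/W
Q = ΔT/R_total = 101/0.153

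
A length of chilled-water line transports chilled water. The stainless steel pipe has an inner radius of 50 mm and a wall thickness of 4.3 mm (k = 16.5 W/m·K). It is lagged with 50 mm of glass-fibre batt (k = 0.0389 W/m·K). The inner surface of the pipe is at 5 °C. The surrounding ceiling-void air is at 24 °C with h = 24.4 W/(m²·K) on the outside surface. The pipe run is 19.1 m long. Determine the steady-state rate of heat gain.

Q ≈ 133 W

Treating each annulus and film as a series resistance:
R_stainless steel pipe wall = ln(54.3/50)/(2π×16.5×19.1) = 4.166×10^-5 K/W
R_glass-fibre batt = ln(104.3/54.3)/(2π×0.0389×19.1) = 0.1398 K/W
R_outer film = 1/(h_o·2πr_oL) = 1/(24.4×2π×0.1043×19.1) = 0.003274 K/W
R_total = 0.1431 K/W
Q = ΔT/R_total = 19/0.1431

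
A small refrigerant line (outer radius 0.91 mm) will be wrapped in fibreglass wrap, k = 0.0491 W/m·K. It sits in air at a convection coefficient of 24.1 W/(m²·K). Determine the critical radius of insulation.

r_cr ≈ 2.04 mm

For a cylinder r_cr = k/h = 0.0491/24.1
r_cr = 2.04 mm; since the bare radius (0.91 mm) is below r_cr, adding a thin layer of insulation will *increase* heat loss.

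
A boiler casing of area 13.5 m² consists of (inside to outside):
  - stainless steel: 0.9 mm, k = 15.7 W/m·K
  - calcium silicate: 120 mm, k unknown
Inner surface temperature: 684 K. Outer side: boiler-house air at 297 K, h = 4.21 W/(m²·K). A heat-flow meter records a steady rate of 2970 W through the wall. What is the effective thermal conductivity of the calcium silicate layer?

Treating each layer as a thermal resistance in series:
R_stainless steel = L/(kA) = 0.0009/(15.7×13.5) = 4.246×10^-6 K/W
R_outer film = 1/(h_o·A) = 1/(4.21×13.5) = 0.01759 K/W
Sum of known resistances R_other = 0.0176 K/W
Total R = ΔT/Q = 387/2970 = 0.1303 K/W
R_calcium silicate = R_total − R_other = 0.1127 K/W
k = L/(R·A) = 0.12/(0.1127×13.5)

k ≈ 0.0789 W/(m·K)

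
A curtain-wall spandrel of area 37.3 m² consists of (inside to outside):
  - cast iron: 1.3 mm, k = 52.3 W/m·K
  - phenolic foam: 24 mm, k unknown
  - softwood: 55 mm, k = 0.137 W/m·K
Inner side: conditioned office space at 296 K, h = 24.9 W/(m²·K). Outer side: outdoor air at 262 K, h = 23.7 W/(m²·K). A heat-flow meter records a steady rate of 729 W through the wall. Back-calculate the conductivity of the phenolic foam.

k ≈ 0.0191 W/(m·K)

Series thermal resistances:
R_inner film = 1/(h_i·A) = 1/(24.9×37.3) = 0.001077 K/W
R_cast iron = L/(kA) = 0.0013/(52.3×37.3) = 6.664×10^-7 K/W
R_softwood = L/(kA) = 0.055/(0.137×37.3) = 0.01076 K/W
R_outer film = 1/(h_o·A) = 1/(23.7×37.3) = 0.001131 K/W
Sum of known resistances R_other = 0.01297 K/W
Total R = ΔT/Q = 34/729 = 0.04664 K/W
R_phenolic foam = R_total − R_other = 0.03367 K/W
k = L/(R·A) = 0.024/(0.03367×37.3)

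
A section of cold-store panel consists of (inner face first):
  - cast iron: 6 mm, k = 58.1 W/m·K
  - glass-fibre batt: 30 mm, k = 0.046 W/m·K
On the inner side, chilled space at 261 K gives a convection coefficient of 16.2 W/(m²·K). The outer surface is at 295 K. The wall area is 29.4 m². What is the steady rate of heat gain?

Q ≈ 1400 W

Thermal resistances in series:
R_inner film = 1/(h_i·A) = 1/(16.2×29.4) = 0.0021 K/W
R_cast iron = L/(kA) = 0.006/(58.1×29.4) = 3.513×10^-6 K/W
R_glass-fibre batt = L/(kA) = 0.03/(0.046×29.4) = 0.02218 K/W
R_total = 0.02429 K/W
Q = ΔT / R_total = 34 / 0.02429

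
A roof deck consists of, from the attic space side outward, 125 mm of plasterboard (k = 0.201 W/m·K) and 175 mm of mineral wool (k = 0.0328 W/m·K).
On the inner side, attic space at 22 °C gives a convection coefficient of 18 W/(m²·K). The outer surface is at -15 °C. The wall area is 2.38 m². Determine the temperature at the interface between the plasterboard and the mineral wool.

Thermal resistances in series:
R_inner film = 1/(h_i·A) = 1/(18×2.38) = 0.02334 K/W
R_plasterboard = L/(kA) = 0.125/(0.201×2.38) = 0.2613 K/W
R_mineral wool = L/(kA) = 0.175/(0.0328×2.38) = 2.242 K/W
R_total = 2.526 K/W;  Q = ΔT/R_total = 37/2.526 = 14.65 W
T_interface = T_inner − Q·ΣR(inner→interface) = 22 − 14.6×0.2846

T ≈ 17.8 °C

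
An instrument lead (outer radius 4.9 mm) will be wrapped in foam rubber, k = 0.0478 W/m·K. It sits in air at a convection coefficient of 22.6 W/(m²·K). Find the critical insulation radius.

r_cr ≈ 2.12 mm

For a cylinder r_cr = k/h = 0.0478/22.6
r_cr = 2.12 mm; since the bare radius (4.9 mm) is above r_cr, any added insulation will reduce heat loss.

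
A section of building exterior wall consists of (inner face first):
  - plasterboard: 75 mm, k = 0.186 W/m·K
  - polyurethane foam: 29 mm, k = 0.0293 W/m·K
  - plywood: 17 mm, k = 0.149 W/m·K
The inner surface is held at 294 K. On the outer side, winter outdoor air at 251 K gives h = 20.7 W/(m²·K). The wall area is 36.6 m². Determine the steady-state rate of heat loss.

Q ≈ 1010 W

Treating each layer as a thermal resistance in series:
R_plasterboard = L/(kA) = 0.075/(0.186×36.6) = 0.01102 K/W
R_polyurethane foam = L/(kA) = 0.029/(0.0293×36.6) = 0.02704 K/W
R_plywood = L/(kA) = 0.017/(0.149×36.6) = 0.003117 K/W
R_outer film = 1/(h_o·A) = 1/(20.7×36.6) = 0.00132 K/W
R_total = 0.0425 K/W
Q = ΔT / R_total = 43 / 0.0425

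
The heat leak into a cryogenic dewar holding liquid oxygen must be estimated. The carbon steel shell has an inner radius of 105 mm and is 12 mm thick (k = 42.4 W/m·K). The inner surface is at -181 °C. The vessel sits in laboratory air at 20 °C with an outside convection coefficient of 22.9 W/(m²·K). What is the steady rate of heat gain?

Spherical conduction: R = (1/r_in − 1/r_out)/(4πk) per layer; series-sum.
R_carbon steel shell = (1/0.105 − 1/0.117)/(4π×42.4) = 0.001833 K/W
R_outer film = 1/(h·4πr_o²) = 1/(22.9×4π×0.117²) = 0.2539 K/W
R_total = 0.2557 K/W
Q = ΔT/R_total = 201/0.2557

Q ≈ 786 W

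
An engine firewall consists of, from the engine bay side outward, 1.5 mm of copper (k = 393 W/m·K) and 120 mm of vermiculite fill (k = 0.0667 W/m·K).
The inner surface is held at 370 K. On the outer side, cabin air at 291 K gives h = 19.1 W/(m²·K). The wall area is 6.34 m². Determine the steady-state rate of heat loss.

Q ≈ 271 W

Series thermal resistances:
R_copper = L/(kA) = 0.0015/(393×6.34) = 6.02×10^-7 K/W
R_vermiculite fill = L/(kA) = 0.12/(0.0667×6.34) = 0.2838 K/W
R_outer film = 1/(h_o·A) = 1/(19.1×6.34) = 0.008258 K/W
R_total = 0.292 K/W
Q = ΔT / R_total = 79 / 0.292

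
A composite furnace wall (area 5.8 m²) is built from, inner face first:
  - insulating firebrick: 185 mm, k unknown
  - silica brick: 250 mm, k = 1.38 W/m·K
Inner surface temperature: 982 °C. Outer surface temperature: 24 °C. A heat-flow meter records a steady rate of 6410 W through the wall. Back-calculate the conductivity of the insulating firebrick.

Using the resistance-network approach (series):
R_silica brick = L/(kA) = 0.25/(1.38×5.8) = 0.03123 K/W
Sum of known resistances R_other = 0.03123 K/W
Total R = ΔT/Q = 958/6410 = 0.1495 K/W
R_insulating firebrick = R_total − R_other = 0.1182 K/W
k = L/(R·A) = 0.185/(0.1182×5.8)

k ≈ 0.27 W/(m·K)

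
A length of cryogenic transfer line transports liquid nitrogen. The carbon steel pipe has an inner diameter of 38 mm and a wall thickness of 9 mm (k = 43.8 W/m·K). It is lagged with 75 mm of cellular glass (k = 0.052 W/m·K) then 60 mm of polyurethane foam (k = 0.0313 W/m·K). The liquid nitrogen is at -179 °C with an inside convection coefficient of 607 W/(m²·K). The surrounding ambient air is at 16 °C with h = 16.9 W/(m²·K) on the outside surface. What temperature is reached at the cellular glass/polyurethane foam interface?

T ≈ -56.9 °C

Radial resistances (cylindrical: R_cond = ln(r_o/r_i)/(2πkL), R_conv = 1/(h·2πrL)):
R_inner film = 1/(h_i·2πr₁L) = 1/(607×2π×0.019×1) = 0.0138 K/W
R_carbon steel pipe wall = ln(28/19)/(2π×43.8×1) = 0.001409 K/W
R_cellular glass = ln(103/28)/(2π×0.052×1) = 3.987 K/W
R_polyurethane foam = ln(163/103)/(2π×0.0313×1) = 2.334 K/W
R_outer film = 1/(h_o·2πr_oL) = 1/(16.9×2π×0.163×1) = 0.05778 K/W
R_total = 6.394 K/W
Q = ΔT/R_total = 195/6.394
Q = 30.5 W/m
T_interface = T_inner + Q·ΣR(inner→interface) = -179 + 30.5×4.002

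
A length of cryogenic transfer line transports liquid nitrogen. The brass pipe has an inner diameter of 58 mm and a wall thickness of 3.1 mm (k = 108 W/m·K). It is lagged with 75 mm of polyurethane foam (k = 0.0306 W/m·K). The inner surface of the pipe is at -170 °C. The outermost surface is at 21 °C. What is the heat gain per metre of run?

q′ ≈ 30.5 W/m

Radial resistances (cylindrical: R_cond = ln(r_o/r_i)/(2πkL), R_conv = 1/(h·2πrL)):
R_brass pipe wall = ln(32.1/29)/(2π×108×1) = 1.497×10^-4 K/W
R_polyurethane foam = ln(107.1/32.1)/(2π×0.0306×1) = 6.267 K/W
R_total = 6.267 K/W
Q = ΔT/R_total = 191/6.267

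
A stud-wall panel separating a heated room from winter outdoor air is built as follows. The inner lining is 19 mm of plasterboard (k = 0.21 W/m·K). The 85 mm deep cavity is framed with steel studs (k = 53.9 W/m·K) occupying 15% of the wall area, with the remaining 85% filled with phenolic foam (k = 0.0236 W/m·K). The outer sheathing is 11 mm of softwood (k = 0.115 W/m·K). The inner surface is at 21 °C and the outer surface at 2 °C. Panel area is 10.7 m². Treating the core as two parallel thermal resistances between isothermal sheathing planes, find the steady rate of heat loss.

Q ≈ 1030 W

Sheathing layers in series; stud and cavity paths in parallel between them.
R_inner = 0.019/(0.21×10.7) = 0.008456 K/W
R_stud  = 0.085/(53.9×0.15×10.7) = 9.826×10^-4 K/W
R_cav   = 0.085/(0.0236×0.85×10.7) = 0.396 K/W
1/R_core = 1/R_stud + 1/R_cav → R_core = 9.801×10^-4 K/W
R_outer = 0.011/(0.115×10.7) = 0.008939 K/W
R_total = 0.01838 K/W
Q = ΔT/R_total = 19/0.01838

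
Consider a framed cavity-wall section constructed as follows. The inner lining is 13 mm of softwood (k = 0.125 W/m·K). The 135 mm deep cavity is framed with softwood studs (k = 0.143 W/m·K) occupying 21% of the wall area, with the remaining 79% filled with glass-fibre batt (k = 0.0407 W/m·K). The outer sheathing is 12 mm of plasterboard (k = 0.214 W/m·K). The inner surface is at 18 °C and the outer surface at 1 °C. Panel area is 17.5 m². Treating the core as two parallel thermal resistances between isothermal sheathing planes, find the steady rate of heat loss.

Q ≈ 128 W

Sheathing layers in series; stud and cavity paths in parallel between them.
R_inner = 0.013/(0.125×17.5) = 0.005943 K/W
R_stud  = 0.135/(0.143×0.21×17.5) = 0.2569 K/W
R_cav   = 0.135/(0.0407×0.79×17.5) = 0.2399 K/W
1/R_core = 1/R_stud + 1/R_cav → R_core = 0.1241 K/W
R_outer = 0.012/(0.214×17.5) = 0.003204 K/W
R_total = 0.1332 K/W
Q = ΔT/R_total = 17/0.1332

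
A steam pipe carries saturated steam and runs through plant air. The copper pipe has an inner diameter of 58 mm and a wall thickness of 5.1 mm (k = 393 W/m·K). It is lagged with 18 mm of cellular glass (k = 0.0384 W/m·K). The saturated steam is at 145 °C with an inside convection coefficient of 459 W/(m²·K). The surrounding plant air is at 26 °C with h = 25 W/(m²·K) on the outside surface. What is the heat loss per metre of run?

q′ ≈ 62.9 W/m

Treating each annulus and film as a series resistance:
R_inner film = 1/(h_i·2πr₁L) = 1/(459×2π×0.029×1) = 0.01196 K/W
R_copper pipe wall = ln(34.1/29)/(2π×393×1) = 6.561×10^-5 K/W
R_cellular glass = ln(52.1/34.1)/(2π×0.0384×1) = 1.757 K/W
R_outer film = 1/(h_o·2πr_oL) = 1/(25×2π×0.0521×1) = 0.1222 K/W
R_total = 1.891 K/W
Q = ΔT/R_total = 119/1.891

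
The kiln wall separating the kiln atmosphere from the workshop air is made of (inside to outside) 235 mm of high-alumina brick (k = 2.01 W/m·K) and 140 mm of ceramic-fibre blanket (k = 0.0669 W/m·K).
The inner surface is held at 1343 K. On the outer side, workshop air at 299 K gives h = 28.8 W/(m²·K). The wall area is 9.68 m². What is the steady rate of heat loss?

Q ≈ 4500 W

Model the wall as resistances in series:
R_high-alumina brick = L/(kA) = 0.235/(2.01×9.68) = 0.01208 K/W
R_ceramic-fibre blanket = L/(kA) = 0.14/(0.0669×9.68) = 0.2162 K/W
R_outer film = 1/(h_o·A) = 1/(28.8×9.68) = 0.003587 K/W
R_total = 0.2319 K/W
Q = ΔT / R_total = 1044 / 0.2319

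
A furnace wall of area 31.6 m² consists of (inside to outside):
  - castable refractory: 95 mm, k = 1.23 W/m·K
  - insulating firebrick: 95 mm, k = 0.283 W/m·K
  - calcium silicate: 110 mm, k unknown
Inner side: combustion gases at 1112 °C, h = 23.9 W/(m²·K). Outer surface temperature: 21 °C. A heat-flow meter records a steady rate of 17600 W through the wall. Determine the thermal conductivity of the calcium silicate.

k ≈ 0.0731 W/(m·K)

Treating each layer as a thermal resistance in series:
R_inner film = 1/(h_i·A) = 1/(23.9×31.6) = 0.001324 K/W
R_castable refractory = L/(kA) = 0.095/(1.23×31.6) = 0.002444 K/W
R_insulating firebrick = L/(kA) = 0.095/(0.283×31.6) = 0.01062 K/W
Sum of known resistances R_other = 0.01439 K/W
Total R = ΔT/Q = 1091/17600 = 0.06199 K/W
R_calcium silicate = R_total − R_other = 0.0476 K/W
k = L/(R·A) = 0.11/(0.0476×31.6)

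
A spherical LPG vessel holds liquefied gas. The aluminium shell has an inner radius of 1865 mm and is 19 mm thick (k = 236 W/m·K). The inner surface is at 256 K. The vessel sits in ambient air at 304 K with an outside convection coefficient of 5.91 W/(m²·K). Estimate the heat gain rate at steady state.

Q ≈ 12600 W

Radial (spherical) resistances in series:
R_aluminium shell = (1/1.865 − 1/1.884)/(4π×236) = 1.823×10^-6 K/W
R_outer film = 1/(h·4πr_o²) = 1/(5.91×4π×1.884²) = 0.003794 K/W
R_total = 0.003795 K/W
Q = ΔT/R_total = 48/0.003795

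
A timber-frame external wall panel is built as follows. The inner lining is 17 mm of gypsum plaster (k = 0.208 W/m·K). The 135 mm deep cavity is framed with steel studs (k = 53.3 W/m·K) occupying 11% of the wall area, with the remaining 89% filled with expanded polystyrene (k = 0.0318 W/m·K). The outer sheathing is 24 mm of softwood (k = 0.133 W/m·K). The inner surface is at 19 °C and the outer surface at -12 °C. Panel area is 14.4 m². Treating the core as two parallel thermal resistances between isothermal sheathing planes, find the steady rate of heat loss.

Sheathing layers in series; stud and cavity paths in parallel between them.
R_inner = 0.017/(0.208×14.4) = 0.005676 K/W
R_stud  = 0.135/(53.3×0.11×14.4) = 0.001599 K/W
R_cav   = 0.135/(0.0318×0.89×14.4) = 0.3312 K/W
1/R_core = 1/R_stud + 1/R_cav → R_core = 0.001591 K/W
R_outer = 0.024/(0.133×14.4) = 0.01253 K/W
R_total = 0.0198 K/W
Q = ΔT/R_total = 31/0.0198

Q ≈ 1570 W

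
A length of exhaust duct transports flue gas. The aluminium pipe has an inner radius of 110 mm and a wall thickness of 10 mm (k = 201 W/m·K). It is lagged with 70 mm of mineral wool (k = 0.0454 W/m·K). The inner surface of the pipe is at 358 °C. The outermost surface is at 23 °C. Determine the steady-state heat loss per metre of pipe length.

q′ ≈ 208 W/m

Radial resistances (cylindrical: R_cond = ln(r_o/r_i)/(2πkL), R_conv = 1/(h·2πrL)):
R_aluminium pipe wall = ln(120/110)/(2π×201×1) = 6.89×10^-5 K/W
R_mineral wool = ln(190/120)/(2π×0.0454×1) = 1.611 K/W
R_total = 1.611 K/W
Q = ΔT/R_total = 335/1.611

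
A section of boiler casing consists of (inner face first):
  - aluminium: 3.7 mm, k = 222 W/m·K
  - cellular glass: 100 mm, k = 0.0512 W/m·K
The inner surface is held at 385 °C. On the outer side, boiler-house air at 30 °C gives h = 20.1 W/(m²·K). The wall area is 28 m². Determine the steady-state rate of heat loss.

Q ≈ 4960 W

Thermal resistances in series:
R_aluminium = L/(kA) = 0.0037/(222×28) = 5.952×10^-7 K/W
R_cellular glass = L/(kA) = 0.1/(0.0512×28) = 0.06975 K/W
R_outer film = 1/(h_o·A) = 1/(20.1×28) = 0.001777 K/W
R_total = 0.07153 K/W
Q = ΔT / R_total = 355 / 0.07153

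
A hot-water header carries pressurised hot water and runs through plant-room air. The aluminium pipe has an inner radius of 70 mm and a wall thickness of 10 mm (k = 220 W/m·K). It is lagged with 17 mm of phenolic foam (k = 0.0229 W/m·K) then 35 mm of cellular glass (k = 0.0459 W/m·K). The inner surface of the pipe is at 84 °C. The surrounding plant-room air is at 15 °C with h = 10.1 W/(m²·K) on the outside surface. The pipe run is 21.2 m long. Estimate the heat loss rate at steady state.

Q ≈ 579 W

Treating each annulus and film as a series resistance:
R_aluminium pipe wall = ln(80/70)/(2π×220×21.2) = 4.557×10^-6 K/W
R_phenolic foam = ln(97/80)/(2π×0.0229×21.2) = 0.06317 K/W
R_cellular glass = ln(132/97)/(2π×0.0459×21.2) = 0.05039 K/W
R_outer film = 1/(h_o·2πr_oL) = 1/(10.1×2π×0.132×21.2) = 0.005631 K/W
R_total = 0.1192 K/W
Q = ΔT/R_total = 69/0.1192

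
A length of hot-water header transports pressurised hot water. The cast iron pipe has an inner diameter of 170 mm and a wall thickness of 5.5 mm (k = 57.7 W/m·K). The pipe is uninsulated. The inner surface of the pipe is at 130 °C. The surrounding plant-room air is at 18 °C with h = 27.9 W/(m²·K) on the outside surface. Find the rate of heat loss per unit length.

Cylindrical conduction, so R = ln(r₂/r₁)/(2πkL) per layer, in series:
R_cast iron pipe wall = ln(90.5/85)/(2π×57.7×1) = 1.729×10^-4 K/W
R_outer film = 1/(h_o·2πr_oL) = 1/(27.9×2π×0.0905×1) = 0.06303 K/W
R_total = 0.06321 K/W
Q = ΔT/R_total = 112/0.06321

q′ ≈ 1770 W/m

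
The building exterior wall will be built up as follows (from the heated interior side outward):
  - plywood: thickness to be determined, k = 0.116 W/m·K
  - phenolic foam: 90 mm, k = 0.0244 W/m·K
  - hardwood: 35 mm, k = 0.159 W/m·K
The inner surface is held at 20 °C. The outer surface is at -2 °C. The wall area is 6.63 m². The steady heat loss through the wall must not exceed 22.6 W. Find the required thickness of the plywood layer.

Model the wall as resistances in series:
R_phenolic foam = L/(kA) = 0.09/(0.0244×6.63) = 0.5563 K/W
R_hardwood = L/(kA) = 0.035/(0.159×6.63) = 0.0332 K/W
Sum of the known resistances R_other = 0.5895 K/W
Required total resistance R_tot = ΔT/Q_allow = 22/22.6 = 0.9735 K/W
R_plywood = R_tot − R_other = 0.3839 K/W
L = R·k·A = 0.3839×0.116×6.63

L ≈ 295 mm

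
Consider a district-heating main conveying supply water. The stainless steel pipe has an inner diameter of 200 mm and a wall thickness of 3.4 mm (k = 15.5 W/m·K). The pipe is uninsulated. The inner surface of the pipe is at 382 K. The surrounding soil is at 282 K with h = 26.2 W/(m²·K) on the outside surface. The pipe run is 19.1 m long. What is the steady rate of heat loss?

Treating each annulus and film as a series resistance:
R_stainless steel pipe wall = ln(103.4/100)/(2π×15.5×19.1) = 1.797×10^-5 K/W
R_outer film = 1/(h_o·2πr_oL) = 1/(26.2×2π×0.1034×19.1) = 0.003076 K/W
R_total = 0.003094 K/W
Q = ΔT/R_total = 100/0.003094

Q ≈ 32300 W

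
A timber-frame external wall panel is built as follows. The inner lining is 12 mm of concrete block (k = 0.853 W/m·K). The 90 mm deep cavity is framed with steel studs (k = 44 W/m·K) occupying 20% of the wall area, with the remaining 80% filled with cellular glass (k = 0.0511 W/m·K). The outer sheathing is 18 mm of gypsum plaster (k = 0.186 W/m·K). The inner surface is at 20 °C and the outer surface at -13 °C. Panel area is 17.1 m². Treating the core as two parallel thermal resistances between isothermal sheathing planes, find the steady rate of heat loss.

Sheathing layers in series; stud and cavity paths in parallel between them.
R_inner = 0.012/(0.853×17.1) = 8.227×10^-4 K/W
R_stud  = 0.09/(44×0.2×17.1) = 5.981×10^-4 K/W
R_cav   = 0.09/(0.0511×0.8×17.1) = 0.1287 K/W
1/R_core = 1/R_stud + 1/R_cav → R_core = 5.953×10^-4 K/W
R_outer = 0.018/(0.186×17.1) = 0.005659 K/W
R_total = 0.007077 K/W
Q = ΔT/R_total = 33/0.007077

Q ≈ 4660 W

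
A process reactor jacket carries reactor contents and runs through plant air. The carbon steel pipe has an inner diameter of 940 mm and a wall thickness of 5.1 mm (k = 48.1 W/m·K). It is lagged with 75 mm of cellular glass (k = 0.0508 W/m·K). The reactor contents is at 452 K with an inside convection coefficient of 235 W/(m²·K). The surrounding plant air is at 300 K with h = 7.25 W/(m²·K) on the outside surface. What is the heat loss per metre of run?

q′ ≈ 304 W/m

Cylindrical conduction, so R = ln(r₂/r₁)/(2πkL) per layer, in series:
R_inner film = 1/(h_i·2πr₁L) = 1/(235×2π×0.47×1) = 0.001441 K/W
R_carbon steel pipe wall = ln(475.1/470)/(2π×48.1×1) = 3.571×10^-5 K/W
R_cellular glass = ln(550.1/475.1)/(2π×0.0508×1) = 0.4592 K/W
R_outer film = 1/(h_o·2πr_oL) = 1/(7.25×2π×0.5501×1) = 0.03991 K/W
R_total = 0.5006 K/W
Q = ΔT/R_total = 152/0.5006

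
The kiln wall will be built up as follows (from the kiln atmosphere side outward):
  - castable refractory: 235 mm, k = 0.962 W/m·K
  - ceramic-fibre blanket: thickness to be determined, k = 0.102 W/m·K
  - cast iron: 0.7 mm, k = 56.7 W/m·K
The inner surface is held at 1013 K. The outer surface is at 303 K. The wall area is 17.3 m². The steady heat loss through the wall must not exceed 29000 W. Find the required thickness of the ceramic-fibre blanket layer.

L ≈ 18.3 mm

Series thermal resistances:
R_castable refractory = L/(kA) = 0.235/(0.962×17.3) = 0.01412 K/W
R_cast iron = L/(kA) = 0.0007/(56.7×17.3) = 7.136×10^-7 K/W
Sum of the known resistances R_other = 0.01412 K/W
Required total resistance R_tot = ΔT/Q_allow = 710/29000 = 0.02448 K/W
R_ceramic-fibre blanket = R_tot − R_other = 0.01036 K/W
L = R·k·A = 0.01036×0.102×17.3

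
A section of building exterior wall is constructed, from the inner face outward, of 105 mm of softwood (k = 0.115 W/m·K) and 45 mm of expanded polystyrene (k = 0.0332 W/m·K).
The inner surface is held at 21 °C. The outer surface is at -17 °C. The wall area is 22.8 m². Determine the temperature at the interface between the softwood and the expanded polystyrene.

Model the wall as resistances in series:
R_softwood = L/(kA) = 0.105/(0.115×22.8) = 0.04005 K/W
R_expanded polystyrene = L/(kA) = 0.045/(0.0332×22.8) = 0.05945 K/W
R_total = 0.09949 K/W;  Q = ΔT/R_total = 38/0.09949 = 381.9 W
T_interface = T_inner − Q·ΣR(inner→interface) = 21 − 382×0.04005

T ≈ 5.71 °C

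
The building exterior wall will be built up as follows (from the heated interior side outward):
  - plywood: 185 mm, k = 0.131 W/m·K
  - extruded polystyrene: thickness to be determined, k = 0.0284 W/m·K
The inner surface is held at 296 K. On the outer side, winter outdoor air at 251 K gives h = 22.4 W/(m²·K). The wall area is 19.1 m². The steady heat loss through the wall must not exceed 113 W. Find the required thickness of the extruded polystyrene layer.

L ≈ 175 mm

Series thermal resistances:
R_plywood = L/(kA) = 0.185/(0.131×19.1) = 0.07394 K/W
R_outer film = 1/(h_o·A) = 1/(22.4×19.1) = 0.002337 K/W
Sum of the known resistances R_other = 0.07628 K/W
Required total resistance R_tot = ΔT/Q_allow = 45/113 = 0.3982 K/W
R_extruded polystyrene = R_tot − R_other = 0.322 K/W
L = R·k·A = 0.322×0.0284×19.1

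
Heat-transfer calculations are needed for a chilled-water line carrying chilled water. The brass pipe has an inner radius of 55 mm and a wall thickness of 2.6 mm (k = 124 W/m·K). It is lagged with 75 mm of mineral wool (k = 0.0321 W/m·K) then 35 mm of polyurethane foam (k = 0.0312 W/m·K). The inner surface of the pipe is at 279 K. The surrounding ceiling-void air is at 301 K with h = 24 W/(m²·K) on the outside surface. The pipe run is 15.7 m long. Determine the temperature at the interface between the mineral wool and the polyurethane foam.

Cylindrical conduction, so R = ln(r₂/r₁)/(2πkL) per layer, in series:
R_brass pipe wall = ln(57.6/55)/(2π×124×15.7) = 3.776×10^-6 K/W
R_mineral wool = ln(132.6/57.6)/(2π×0.0321×15.7) = 0.2633 K/W
R_polyurethane foam = ln(167.6/132.6)/(2π×0.0312×15.7) = 0.07611 K/W
R_outer film = 1/(h_o·2πr_oL) = 1/(24×2π×0.1676×15.7) = 0.00252 K/W
R_total = 0.342 K/W
Q = ΔT/R_total = 22/0.342
Q = 64.3 W
T_interface = T_inner + Q·ΣR(inner→interface) = 279 + 64.3×0.2633

T ≈ 296 K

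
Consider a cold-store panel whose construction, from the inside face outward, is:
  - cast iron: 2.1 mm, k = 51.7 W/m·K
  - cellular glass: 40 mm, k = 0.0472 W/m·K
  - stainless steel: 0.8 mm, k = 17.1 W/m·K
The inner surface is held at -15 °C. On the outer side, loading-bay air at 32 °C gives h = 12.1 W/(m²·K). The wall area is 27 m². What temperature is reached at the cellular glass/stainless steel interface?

T ≈ 27.8 °C

Model the wall as resistances in series:
R_cast iron = L/(kA) = 0.0021/(51.7×27) = 1.504×10^-6 K/W
R_cellular glass = L/(kA) = 0.04/(0.0472×27) = 0.03139 K/W
R_stainless steel = L/(kA) = 0.0008/(17.1×27) = 1.733×10^-6 K/W
R_outer film = 1/(h_o·A) = 1/(12.1×27) = 0.003061 K/W
R_total = 0.03445 K/W;  Q = ΔT/R_total = 47/0.03445 = 1364 W
T_interface = T_inner + Q·ΣR(inner→interface) = -15 + 1360×0.03139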